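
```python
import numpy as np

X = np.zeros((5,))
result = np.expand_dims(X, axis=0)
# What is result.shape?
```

(1, 5)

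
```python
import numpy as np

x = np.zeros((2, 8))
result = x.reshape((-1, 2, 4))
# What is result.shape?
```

(2, 2, 4)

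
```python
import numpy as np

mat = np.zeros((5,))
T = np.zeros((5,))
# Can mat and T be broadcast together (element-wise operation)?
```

Yes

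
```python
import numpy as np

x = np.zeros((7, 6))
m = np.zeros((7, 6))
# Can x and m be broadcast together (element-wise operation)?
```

Yes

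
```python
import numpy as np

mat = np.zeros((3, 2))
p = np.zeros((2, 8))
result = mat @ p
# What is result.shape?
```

(3, 8)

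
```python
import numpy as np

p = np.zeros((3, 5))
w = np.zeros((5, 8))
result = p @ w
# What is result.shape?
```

(3, 8)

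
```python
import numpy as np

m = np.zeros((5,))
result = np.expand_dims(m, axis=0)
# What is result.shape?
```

(1, 5)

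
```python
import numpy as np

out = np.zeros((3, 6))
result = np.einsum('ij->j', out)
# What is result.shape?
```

(6,)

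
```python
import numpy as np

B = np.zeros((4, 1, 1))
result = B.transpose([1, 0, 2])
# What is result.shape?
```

(1, 4, 1)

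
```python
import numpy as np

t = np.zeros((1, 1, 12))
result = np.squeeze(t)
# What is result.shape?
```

(12,)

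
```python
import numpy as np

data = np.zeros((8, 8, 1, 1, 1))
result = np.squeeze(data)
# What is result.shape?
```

(8, 8)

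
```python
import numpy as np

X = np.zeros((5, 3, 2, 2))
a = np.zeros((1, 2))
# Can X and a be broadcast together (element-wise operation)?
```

Yes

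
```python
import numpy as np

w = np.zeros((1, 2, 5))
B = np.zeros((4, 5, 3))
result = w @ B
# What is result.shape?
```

(4, 2, 3)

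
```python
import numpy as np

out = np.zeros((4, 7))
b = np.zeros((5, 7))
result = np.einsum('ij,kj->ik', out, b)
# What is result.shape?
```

(4, 5)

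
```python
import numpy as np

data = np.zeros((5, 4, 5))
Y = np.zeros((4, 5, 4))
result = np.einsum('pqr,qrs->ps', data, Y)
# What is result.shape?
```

(5, 4)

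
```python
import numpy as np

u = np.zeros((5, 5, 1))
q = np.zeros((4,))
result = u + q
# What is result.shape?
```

(5, 5, 4)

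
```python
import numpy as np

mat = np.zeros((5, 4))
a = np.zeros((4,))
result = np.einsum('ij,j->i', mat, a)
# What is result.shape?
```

(5,)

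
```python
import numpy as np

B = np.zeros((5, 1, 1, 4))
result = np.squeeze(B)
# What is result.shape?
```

(5, 4)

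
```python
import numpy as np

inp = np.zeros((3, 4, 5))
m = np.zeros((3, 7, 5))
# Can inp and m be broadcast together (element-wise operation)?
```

No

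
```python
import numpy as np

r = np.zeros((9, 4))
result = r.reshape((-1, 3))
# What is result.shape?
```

(12, 3)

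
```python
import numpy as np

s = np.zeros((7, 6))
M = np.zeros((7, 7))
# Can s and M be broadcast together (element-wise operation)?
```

No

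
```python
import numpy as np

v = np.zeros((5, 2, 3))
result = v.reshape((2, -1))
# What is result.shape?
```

(2, 15)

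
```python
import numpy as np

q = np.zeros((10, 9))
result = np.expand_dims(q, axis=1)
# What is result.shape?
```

(10, 1, 9)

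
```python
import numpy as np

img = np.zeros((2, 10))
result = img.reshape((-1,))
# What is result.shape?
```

(20,)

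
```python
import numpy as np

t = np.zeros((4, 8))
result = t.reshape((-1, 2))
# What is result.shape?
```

(16, 2)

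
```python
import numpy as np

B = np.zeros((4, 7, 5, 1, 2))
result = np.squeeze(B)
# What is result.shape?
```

(4, 7, 5, 2)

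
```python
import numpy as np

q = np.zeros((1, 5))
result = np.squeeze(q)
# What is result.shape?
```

(5,)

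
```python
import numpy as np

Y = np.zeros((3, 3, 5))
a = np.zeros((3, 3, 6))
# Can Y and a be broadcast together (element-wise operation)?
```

No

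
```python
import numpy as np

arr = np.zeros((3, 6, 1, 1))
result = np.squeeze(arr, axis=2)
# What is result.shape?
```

(3, 6, 1)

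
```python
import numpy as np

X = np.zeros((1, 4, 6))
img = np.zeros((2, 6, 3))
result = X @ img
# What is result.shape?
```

(2, 4, 3)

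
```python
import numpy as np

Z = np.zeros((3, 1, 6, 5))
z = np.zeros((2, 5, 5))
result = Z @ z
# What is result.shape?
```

(3, 2, 6, 5)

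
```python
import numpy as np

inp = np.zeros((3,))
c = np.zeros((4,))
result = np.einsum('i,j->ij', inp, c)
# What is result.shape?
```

(3, 4)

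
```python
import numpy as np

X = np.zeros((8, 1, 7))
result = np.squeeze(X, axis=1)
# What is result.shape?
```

(8, 7)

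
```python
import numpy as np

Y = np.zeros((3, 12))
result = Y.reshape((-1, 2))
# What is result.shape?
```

(18, 2)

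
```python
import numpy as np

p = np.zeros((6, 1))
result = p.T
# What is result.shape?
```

(1, 6)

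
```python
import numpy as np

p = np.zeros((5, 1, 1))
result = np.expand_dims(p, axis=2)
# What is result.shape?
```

(5, 1, 1, 1)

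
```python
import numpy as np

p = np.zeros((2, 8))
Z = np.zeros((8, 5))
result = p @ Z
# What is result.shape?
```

(2, 5)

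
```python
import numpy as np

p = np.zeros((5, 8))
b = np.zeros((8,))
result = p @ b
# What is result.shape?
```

(5,)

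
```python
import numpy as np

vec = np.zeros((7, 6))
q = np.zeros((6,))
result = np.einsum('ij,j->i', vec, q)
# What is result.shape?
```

(7,)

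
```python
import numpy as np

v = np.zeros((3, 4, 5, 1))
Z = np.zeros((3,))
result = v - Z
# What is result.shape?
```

(3, 4, 5, 3)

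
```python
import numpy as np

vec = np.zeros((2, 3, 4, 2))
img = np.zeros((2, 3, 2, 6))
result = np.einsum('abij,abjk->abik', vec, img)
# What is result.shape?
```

(2, 3, 4, 6)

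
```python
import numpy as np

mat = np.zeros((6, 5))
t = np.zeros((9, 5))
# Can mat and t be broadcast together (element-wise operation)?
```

No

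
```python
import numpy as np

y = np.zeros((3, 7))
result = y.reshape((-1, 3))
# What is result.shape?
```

(7, 3)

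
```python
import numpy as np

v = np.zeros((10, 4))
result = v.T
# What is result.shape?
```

(4, 10)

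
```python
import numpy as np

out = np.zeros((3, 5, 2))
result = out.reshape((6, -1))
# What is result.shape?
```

(6, 5)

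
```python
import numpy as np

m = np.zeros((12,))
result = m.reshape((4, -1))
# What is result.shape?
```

(4, 3)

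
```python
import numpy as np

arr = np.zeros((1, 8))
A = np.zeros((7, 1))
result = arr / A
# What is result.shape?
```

(7, 8)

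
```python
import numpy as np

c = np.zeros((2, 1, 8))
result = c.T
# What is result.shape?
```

(8, 1, 2)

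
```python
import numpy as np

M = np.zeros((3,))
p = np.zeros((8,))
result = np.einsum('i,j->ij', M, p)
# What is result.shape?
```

(3, 8)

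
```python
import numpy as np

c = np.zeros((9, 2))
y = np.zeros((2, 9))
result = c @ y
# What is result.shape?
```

(9, 9)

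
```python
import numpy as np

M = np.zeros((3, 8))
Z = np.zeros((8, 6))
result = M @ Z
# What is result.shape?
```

(3, 6)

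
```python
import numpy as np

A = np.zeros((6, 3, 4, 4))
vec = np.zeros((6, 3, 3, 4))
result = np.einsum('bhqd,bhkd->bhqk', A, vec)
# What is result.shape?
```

(6, 3, 4, 3)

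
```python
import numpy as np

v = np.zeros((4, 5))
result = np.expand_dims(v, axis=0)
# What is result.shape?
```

(1, 4, 5)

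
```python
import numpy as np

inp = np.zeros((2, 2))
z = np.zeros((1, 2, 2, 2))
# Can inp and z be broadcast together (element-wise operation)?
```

Yes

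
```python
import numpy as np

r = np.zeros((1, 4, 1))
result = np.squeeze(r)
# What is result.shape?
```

(4,)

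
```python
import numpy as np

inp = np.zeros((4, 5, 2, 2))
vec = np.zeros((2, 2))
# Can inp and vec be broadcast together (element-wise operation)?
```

Yes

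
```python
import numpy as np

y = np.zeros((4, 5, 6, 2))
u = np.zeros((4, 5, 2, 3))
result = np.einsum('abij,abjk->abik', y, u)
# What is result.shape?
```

(4, 5, 6, 3)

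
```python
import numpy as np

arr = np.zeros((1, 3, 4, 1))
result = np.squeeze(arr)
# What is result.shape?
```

(3, 4)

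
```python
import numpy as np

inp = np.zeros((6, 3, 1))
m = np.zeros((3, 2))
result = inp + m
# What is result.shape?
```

(6, 3, 2)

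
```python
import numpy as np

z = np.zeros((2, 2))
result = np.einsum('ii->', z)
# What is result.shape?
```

()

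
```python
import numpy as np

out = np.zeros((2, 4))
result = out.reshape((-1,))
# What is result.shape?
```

(8,)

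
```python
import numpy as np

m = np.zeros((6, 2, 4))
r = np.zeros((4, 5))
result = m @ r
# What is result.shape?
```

(6, 2, 5)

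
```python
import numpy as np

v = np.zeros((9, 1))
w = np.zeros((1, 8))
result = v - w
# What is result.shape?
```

(9, 8)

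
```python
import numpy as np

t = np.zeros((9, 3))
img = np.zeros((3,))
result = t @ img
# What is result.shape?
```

(9,)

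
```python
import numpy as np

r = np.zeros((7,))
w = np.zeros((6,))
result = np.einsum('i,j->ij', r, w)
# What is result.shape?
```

(7, 6)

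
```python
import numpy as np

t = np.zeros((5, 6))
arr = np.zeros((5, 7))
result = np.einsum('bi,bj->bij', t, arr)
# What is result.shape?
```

(5, 6, 7)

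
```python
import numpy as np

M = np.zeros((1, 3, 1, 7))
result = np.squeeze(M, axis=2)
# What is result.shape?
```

(1, 3, 7)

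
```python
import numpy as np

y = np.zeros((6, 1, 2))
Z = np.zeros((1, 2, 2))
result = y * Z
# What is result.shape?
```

(6, 2, 2)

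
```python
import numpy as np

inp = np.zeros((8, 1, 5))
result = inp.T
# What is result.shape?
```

(5, 1, 8)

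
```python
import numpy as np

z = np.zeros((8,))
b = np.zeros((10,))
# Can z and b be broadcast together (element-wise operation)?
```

No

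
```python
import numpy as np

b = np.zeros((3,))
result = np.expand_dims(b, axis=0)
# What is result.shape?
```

(1, 3)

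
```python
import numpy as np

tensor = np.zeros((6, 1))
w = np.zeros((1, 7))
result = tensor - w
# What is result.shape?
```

(6, 7)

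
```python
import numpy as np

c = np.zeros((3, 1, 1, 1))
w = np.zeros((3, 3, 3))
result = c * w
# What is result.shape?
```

(3, 3, 3, 3)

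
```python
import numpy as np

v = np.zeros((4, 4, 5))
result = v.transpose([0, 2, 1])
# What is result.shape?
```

(4, 5, 4)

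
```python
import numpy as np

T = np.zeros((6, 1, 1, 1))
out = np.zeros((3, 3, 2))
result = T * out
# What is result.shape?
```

(6, 3, 3, 2)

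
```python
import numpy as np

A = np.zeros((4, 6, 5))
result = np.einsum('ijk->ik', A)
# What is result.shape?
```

(4, 5)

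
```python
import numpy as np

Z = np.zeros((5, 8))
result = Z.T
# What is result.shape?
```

(8, 5)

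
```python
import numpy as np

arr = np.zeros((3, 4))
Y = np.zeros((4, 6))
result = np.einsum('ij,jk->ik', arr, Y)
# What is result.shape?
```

(3, 6)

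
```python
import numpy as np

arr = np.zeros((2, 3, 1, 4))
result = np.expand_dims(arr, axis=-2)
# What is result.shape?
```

(2, 3, 1, 1, 4)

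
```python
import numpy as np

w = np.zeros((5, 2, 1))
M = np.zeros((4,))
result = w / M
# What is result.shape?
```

(5, 2, 4)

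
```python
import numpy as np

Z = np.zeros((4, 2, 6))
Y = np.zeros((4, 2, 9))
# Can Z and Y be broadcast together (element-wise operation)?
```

No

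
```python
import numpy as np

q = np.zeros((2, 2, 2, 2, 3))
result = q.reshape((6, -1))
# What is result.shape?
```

(6, 8)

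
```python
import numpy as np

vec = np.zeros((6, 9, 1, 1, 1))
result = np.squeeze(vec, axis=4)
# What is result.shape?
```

(6, 9, 1, 1)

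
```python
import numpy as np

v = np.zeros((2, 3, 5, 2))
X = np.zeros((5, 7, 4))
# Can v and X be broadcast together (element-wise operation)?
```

No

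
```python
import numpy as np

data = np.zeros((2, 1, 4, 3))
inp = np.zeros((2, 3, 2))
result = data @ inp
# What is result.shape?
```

(2, 2, 4, 2)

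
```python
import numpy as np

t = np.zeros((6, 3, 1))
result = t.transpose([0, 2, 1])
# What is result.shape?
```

(6, 1, 3)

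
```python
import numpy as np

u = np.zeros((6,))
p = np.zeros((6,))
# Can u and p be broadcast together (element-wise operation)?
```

Yes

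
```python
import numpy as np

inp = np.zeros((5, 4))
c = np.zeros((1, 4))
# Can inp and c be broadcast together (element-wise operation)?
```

Yes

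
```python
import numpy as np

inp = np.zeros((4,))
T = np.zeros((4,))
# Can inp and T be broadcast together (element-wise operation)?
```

Yes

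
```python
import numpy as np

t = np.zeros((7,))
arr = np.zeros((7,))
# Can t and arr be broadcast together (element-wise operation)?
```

Yes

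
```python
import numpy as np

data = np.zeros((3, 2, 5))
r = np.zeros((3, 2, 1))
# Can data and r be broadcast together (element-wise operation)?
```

Yes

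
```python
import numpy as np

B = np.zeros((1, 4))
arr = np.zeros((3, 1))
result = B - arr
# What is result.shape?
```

(3, 4)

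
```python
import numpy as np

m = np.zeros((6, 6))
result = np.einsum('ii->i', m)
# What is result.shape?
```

(6,)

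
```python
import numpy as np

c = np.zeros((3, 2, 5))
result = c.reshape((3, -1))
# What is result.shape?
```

(3, 10)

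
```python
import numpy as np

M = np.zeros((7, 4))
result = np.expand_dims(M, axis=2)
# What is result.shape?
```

(7, 4, 1)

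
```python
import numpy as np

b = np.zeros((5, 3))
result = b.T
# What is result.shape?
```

(3, 5)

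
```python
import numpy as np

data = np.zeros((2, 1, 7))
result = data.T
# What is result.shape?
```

(7, 1, 2)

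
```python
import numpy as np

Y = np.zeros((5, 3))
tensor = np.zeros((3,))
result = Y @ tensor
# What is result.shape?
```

(5,)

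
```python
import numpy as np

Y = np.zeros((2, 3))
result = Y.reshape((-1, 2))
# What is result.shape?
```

(3, 2)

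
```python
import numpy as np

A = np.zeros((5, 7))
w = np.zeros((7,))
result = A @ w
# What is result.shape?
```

(5,)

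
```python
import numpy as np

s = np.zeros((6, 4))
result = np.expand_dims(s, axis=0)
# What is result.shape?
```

(1, 6, 4)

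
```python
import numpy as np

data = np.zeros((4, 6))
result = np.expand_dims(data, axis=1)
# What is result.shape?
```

(4, 1, 6)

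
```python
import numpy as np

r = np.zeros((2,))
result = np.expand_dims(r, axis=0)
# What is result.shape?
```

(1, 2)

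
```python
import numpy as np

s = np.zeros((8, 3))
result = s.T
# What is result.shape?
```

(3, 8)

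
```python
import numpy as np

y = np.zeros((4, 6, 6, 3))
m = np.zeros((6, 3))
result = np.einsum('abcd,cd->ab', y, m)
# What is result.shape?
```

(4, 6)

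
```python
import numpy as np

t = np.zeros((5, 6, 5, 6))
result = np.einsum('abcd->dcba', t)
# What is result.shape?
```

(6, 5, 6, 5)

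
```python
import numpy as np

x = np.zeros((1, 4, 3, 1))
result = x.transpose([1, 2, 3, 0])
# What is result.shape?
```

(4, 3, 1, 1)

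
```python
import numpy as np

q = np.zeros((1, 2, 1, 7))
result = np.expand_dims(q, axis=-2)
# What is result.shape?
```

(1, 2, 1, 1, 7)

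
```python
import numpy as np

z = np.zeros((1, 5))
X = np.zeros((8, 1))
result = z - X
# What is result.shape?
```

(8, 5)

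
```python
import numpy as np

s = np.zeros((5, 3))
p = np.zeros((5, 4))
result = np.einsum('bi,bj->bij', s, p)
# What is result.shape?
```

(5, 3, 4)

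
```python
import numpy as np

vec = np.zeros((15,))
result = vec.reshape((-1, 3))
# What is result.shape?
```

(5, 3)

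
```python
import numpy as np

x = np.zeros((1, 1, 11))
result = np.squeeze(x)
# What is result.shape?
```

(11,)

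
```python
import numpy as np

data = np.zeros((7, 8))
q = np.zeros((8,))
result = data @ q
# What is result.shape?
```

(7,)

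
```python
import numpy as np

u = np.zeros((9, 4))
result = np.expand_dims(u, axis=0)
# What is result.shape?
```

(1, 9, 4)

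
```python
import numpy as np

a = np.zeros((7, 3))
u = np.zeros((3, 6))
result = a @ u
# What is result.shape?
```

(7, 6)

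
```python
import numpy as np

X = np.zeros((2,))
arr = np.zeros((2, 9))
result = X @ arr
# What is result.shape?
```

(9,)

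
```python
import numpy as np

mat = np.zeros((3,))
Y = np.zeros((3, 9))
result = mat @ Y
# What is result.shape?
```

(9,)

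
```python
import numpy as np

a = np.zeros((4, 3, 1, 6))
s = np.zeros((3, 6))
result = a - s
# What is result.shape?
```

(4, 3, 3, 6)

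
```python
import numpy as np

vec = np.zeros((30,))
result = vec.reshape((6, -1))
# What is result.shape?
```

(6, 5)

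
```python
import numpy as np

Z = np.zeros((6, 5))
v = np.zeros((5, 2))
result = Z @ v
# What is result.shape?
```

(6, 2)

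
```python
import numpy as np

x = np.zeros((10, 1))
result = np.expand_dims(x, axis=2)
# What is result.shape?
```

(10, 1, 1)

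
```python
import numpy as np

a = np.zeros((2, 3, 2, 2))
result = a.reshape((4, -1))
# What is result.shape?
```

(4, 6)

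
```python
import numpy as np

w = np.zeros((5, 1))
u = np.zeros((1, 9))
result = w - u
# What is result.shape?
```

(5, 9)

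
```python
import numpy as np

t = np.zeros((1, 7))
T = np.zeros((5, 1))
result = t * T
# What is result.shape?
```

(5, 7)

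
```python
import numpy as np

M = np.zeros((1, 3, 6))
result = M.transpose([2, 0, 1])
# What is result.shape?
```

(6, 1, 3)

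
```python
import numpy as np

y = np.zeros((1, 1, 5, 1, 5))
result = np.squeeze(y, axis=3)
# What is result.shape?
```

(1, 1, 5, 5)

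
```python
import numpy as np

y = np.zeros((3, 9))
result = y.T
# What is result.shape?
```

(9, 3)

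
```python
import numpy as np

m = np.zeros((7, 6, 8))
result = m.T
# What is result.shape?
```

(8, 6, 7)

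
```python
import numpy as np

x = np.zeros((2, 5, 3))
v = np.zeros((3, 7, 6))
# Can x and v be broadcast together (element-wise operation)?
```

No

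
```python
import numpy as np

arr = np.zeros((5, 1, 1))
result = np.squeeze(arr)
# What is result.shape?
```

(5,)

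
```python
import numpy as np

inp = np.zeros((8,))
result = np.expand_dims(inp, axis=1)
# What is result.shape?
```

(8, 1)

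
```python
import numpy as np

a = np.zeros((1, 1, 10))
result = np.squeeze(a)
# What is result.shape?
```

(10,)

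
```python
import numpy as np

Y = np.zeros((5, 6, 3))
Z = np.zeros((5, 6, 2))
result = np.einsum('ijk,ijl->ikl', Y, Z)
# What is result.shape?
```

(5, 3, 2)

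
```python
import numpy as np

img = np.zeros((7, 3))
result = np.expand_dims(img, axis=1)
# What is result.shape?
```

(7, 1, 3)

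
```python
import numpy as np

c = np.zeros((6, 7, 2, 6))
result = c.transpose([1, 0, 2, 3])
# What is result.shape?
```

(7, 6, 2, 6)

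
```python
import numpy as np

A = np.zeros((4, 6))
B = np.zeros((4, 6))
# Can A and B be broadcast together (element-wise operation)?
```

Yes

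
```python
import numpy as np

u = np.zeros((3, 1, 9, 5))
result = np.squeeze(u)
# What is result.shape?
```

(3, 9, 5)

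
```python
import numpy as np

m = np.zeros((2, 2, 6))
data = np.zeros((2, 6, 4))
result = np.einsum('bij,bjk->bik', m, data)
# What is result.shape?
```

(2, 2, 4)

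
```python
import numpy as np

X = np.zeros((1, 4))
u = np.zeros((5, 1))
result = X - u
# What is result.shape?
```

(5, 4)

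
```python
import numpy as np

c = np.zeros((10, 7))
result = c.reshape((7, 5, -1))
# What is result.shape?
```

(7, 5, 2)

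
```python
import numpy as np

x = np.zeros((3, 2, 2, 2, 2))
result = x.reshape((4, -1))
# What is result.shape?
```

(4, 12)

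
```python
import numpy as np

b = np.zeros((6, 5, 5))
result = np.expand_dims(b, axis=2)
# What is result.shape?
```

(6, 5, 1, 5)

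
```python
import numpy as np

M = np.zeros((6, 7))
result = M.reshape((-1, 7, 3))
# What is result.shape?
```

(2, 7, 3)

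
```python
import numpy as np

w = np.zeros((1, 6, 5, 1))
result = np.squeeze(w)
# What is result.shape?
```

(6, 5)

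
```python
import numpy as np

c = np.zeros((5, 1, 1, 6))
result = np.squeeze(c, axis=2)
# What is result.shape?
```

(5, 1, 6)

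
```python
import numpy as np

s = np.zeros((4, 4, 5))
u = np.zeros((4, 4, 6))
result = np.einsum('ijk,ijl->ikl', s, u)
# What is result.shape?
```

(4, 5, 6)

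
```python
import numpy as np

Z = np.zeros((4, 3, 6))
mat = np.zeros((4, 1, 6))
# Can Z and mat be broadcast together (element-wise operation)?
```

Yes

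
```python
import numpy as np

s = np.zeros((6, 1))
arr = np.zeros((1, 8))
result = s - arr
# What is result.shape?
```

(6, 8)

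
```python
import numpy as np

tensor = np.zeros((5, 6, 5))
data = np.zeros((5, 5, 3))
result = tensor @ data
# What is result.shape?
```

(5, 6, 3)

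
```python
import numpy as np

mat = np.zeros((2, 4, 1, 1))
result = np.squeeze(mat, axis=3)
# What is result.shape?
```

(2, 4, 1)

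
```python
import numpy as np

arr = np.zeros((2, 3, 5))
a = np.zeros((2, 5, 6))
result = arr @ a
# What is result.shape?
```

(2, 3, 6)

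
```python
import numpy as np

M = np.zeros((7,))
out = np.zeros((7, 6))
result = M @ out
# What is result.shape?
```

(6,)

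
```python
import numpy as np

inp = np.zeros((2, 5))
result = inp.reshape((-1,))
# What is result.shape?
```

(10,)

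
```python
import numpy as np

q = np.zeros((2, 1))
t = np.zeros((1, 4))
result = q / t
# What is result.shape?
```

(2, 4)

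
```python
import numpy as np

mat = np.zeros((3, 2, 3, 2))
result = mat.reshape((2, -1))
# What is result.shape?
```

(2, 18)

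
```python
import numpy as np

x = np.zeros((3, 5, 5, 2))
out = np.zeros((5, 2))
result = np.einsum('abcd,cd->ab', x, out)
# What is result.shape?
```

(3, 5)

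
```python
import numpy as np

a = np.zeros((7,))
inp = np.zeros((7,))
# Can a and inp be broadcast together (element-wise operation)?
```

Yes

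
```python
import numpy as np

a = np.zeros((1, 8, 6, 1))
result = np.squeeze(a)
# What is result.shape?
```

(8, 6)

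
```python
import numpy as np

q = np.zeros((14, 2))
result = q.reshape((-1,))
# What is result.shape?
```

(28,)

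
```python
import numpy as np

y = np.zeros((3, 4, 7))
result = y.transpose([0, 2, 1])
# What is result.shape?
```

(3, 7, 4)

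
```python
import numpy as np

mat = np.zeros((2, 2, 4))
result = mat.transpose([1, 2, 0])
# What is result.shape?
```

(2, 4, 2)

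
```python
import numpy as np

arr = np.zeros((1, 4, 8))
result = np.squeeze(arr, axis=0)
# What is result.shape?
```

(4, 8)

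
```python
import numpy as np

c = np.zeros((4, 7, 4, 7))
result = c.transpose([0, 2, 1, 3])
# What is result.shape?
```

(4, 4, 7, 7)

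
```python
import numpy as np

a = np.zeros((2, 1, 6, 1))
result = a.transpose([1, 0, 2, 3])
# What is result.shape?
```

(1, 2, 6, 1)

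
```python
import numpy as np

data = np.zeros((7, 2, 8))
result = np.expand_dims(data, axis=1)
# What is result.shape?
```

(7, 1, 2, 8)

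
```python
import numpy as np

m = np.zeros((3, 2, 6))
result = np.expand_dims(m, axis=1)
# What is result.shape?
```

(3, 1, 2, 6)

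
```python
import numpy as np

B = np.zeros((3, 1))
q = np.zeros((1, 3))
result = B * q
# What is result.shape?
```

(3, 3)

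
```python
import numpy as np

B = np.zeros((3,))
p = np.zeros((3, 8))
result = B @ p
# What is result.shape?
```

(8,)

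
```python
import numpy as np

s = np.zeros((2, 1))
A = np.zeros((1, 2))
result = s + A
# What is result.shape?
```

(2, 2)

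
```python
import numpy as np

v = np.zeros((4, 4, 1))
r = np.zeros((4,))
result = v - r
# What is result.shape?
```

(4, 4, 4)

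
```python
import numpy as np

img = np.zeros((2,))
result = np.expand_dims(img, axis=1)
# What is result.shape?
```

(2, 1)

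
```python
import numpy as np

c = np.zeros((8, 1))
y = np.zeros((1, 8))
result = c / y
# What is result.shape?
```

(8, 8)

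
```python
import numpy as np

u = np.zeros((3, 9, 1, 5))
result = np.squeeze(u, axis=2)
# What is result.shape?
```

(3, 9, 5)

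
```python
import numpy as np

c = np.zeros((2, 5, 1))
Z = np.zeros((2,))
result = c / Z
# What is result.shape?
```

(2, 5, 2)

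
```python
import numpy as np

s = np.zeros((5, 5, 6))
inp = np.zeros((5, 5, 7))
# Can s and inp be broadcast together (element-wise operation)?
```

No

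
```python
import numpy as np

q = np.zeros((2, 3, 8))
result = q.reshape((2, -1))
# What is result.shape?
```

(2, 24)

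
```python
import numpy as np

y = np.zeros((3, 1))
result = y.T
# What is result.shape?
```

(1, 3)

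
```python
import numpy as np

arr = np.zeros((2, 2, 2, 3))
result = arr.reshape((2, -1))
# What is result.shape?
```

(2, 12)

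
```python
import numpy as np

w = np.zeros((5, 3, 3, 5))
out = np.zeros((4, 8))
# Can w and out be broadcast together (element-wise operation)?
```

No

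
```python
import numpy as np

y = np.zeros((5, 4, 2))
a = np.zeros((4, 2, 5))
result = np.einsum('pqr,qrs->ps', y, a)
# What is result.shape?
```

(5, 5)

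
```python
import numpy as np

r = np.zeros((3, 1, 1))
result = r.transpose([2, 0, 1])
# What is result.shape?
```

(1, 3, 1)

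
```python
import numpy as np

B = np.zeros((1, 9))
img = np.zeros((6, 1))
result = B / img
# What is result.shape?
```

(6, 9)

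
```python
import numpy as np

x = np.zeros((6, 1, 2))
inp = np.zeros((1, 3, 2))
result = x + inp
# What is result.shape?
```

(6, 3, 2)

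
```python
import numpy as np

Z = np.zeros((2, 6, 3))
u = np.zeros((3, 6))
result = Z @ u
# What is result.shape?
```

(2, 6, 6)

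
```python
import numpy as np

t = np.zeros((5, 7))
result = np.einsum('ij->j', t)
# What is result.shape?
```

(7,)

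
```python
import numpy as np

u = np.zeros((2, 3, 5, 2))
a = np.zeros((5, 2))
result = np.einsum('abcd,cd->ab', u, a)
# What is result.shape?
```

(2, 3)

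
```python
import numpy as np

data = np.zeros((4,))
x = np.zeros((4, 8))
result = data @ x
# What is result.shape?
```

(8,)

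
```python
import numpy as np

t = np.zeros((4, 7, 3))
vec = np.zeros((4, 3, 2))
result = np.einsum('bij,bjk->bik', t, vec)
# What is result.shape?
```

(4, 7, 2)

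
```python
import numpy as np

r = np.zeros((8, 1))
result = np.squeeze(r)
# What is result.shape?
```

(8,)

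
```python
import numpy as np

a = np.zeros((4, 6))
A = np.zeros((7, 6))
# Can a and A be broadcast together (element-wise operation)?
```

No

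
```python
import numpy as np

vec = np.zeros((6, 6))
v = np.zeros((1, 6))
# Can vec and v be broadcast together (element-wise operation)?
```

Yes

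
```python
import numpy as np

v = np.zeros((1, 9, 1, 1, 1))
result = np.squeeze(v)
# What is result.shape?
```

(9,)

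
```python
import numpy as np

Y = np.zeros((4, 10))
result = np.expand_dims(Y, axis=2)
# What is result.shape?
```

(4, 10, 1)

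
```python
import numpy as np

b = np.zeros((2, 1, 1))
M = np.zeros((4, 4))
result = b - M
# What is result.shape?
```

(2, 4, 4)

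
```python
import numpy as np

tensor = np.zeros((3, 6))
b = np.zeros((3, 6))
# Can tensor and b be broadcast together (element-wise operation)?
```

Yes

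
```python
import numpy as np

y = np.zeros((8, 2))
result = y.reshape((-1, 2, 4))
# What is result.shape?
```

(2, 2, 4)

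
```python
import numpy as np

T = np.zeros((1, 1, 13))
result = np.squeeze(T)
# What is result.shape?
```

(13,)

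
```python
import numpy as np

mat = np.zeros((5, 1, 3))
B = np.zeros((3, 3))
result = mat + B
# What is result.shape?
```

(5, 3, 3)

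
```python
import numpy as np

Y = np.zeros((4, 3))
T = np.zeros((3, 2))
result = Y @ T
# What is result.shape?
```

(4, 2)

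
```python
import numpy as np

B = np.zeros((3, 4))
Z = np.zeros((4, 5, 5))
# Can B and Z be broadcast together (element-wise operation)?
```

No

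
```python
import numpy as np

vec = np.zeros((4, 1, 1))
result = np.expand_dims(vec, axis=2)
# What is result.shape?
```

(4, 1, 1, 1)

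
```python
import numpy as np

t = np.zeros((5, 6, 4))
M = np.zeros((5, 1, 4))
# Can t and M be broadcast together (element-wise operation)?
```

Yes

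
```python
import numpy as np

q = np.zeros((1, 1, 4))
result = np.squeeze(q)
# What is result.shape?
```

(4,)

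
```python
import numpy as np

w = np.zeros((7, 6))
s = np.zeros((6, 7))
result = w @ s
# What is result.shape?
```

(7, 7)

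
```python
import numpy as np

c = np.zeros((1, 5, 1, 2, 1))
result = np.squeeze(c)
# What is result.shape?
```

(5, 2)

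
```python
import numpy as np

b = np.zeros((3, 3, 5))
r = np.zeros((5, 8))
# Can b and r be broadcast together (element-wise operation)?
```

No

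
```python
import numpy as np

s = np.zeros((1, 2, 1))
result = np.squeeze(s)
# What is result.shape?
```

(2,)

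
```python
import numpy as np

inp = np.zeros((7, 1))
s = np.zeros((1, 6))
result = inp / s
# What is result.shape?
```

(7, 6)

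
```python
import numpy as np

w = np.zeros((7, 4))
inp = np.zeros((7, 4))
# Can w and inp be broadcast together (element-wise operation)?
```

Yes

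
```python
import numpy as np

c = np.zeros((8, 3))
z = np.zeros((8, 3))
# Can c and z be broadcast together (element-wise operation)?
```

Yes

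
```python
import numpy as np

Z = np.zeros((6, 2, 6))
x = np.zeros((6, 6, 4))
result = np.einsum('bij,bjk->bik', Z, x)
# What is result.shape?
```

(6, 2, 4)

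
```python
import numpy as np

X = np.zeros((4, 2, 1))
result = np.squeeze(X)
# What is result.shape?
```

(4, 2)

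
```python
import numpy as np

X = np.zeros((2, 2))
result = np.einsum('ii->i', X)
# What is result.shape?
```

(2,)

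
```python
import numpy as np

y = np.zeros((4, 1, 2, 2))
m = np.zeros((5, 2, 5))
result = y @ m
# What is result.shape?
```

(4, 5, 2, 5)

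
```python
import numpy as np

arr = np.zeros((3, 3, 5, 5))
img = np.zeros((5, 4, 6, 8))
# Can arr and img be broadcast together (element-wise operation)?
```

No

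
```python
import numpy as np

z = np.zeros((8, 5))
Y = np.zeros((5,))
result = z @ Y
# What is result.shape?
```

(8,)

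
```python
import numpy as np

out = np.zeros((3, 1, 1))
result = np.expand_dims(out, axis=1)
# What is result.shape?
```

(3, 1, 1, 1)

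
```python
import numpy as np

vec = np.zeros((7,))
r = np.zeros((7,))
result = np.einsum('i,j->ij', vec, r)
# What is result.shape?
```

(7, 7)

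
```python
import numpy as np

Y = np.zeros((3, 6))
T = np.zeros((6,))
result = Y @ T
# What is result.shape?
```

(3,)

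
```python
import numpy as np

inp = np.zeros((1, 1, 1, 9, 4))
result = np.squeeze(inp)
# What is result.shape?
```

(9, 4)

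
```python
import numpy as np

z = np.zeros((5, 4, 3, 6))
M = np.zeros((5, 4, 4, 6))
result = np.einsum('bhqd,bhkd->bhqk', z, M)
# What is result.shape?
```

(5, 4, 3, 4)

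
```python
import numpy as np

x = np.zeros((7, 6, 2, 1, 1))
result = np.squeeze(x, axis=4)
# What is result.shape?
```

(7, 6, 2, 1)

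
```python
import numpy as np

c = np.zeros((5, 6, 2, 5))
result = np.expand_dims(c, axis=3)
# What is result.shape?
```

(5, 6, 2, 1, 5)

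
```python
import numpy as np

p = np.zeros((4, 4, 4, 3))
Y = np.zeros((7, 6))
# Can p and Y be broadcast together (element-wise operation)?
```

No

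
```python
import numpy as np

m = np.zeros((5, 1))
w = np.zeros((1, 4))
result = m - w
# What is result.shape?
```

(5, 4)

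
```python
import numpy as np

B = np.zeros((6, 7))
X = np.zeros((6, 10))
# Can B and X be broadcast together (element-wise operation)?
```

No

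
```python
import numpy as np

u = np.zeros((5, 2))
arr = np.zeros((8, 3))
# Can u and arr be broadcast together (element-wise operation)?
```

No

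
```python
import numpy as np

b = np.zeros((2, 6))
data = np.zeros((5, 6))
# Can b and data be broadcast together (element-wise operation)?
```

No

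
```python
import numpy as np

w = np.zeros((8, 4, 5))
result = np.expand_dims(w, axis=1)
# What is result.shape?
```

(8, 1, 4, 5)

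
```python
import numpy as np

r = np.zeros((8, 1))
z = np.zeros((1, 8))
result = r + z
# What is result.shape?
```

(8, 8)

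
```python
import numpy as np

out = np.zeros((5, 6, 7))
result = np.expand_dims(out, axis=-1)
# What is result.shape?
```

(5, 6, 7, 1)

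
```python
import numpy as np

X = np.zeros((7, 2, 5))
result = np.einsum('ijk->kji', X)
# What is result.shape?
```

(5, 2, 7)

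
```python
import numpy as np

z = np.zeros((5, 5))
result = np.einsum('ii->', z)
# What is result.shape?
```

()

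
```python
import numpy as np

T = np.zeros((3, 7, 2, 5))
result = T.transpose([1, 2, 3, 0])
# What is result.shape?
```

(7, 2, 5, 3)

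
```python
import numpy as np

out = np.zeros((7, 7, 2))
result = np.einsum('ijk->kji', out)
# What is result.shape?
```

(2, 7, 7)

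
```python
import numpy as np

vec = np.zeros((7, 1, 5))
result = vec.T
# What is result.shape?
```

(5, 1, 7)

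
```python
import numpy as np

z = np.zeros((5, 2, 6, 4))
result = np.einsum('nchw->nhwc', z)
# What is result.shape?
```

(5, 6, 4, 2)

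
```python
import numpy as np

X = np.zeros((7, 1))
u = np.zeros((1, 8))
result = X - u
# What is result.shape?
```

(7, 8)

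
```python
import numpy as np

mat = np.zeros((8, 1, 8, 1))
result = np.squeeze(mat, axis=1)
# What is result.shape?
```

(8, 8, 1)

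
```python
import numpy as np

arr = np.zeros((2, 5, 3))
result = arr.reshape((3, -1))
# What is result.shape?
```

(3, 10)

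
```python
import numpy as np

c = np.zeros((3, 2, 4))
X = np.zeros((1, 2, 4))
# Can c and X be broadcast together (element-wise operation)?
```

Yes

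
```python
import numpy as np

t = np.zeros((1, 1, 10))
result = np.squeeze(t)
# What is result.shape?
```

(10,)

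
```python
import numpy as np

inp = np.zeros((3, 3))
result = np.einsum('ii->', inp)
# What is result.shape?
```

()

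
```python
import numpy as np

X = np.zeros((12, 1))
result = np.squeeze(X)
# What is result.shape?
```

(12,)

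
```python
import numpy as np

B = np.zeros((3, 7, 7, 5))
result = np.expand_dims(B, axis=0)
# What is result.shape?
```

(1, 3, 7, 7, 5)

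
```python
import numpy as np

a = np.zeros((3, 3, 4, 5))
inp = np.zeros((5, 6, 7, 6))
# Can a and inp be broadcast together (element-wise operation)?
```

No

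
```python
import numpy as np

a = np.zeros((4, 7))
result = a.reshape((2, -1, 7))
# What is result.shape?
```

(2, 2, 7)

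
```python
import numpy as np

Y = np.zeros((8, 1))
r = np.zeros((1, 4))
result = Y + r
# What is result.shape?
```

(8, 4)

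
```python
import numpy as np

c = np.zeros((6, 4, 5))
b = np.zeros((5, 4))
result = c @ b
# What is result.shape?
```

(6, 4, 4)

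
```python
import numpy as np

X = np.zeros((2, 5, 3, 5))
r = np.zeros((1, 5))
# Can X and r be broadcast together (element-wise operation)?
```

Yes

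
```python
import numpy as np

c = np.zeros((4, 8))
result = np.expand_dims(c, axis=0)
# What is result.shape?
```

(1, 4, 8)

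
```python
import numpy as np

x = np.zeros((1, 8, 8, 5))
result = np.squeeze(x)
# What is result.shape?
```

(8, 8, 5)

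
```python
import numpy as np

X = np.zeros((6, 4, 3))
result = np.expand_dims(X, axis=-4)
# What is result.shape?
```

(1, 6, 4, 3)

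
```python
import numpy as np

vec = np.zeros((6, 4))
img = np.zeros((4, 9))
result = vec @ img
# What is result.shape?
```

(6, 9)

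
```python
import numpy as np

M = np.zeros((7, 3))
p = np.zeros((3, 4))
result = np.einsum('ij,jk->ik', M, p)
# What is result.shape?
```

(7, 4)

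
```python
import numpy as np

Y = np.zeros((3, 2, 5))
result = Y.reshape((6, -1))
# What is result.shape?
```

(6, 5)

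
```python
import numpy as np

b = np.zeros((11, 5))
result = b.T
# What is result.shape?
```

(5, 11)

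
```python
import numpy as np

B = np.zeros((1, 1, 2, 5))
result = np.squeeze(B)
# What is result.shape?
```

(2, 5)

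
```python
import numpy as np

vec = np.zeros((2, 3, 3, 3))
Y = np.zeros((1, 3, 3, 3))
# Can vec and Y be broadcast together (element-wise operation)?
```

Yes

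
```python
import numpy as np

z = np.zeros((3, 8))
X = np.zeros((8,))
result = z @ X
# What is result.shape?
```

(3,)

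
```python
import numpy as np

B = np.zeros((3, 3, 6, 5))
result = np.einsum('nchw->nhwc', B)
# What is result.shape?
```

(3, 6, 5, 3)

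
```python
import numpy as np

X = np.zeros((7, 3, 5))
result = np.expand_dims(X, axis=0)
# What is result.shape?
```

(1, 7, 3, 5)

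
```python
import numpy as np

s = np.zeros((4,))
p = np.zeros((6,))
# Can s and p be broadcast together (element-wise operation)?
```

No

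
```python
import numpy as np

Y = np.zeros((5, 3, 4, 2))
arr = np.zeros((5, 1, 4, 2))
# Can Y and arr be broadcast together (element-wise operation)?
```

Yes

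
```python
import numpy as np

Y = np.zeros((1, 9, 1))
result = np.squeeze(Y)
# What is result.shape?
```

(9,)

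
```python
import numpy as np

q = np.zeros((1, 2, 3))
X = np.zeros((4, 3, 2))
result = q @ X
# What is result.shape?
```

(4, 2, 2)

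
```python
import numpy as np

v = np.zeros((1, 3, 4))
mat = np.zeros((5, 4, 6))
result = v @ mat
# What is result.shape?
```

(5, 3, 6)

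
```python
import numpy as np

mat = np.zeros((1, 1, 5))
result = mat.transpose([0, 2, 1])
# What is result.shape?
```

(1, 5, 1)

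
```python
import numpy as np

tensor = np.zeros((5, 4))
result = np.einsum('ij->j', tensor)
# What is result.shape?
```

(4,)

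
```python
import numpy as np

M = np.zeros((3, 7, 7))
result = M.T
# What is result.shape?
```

(7, 7, 3)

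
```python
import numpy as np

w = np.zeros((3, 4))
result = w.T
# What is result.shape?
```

(4, 3)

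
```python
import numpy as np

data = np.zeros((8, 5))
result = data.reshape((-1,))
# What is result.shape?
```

(40,)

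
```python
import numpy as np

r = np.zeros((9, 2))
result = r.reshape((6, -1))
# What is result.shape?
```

(6, 3)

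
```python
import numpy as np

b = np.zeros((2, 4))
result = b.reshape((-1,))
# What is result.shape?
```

(8,)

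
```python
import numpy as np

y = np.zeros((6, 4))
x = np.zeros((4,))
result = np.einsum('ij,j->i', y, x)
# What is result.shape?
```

(6,)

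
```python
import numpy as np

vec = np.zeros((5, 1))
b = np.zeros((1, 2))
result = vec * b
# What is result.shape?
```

(5, 2)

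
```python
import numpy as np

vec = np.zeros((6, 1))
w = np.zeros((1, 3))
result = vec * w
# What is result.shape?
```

(6, 3)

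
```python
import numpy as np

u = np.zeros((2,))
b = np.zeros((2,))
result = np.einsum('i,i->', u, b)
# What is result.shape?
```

()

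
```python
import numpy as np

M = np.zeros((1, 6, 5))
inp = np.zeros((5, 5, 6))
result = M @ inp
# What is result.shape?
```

(5, 6, 6)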